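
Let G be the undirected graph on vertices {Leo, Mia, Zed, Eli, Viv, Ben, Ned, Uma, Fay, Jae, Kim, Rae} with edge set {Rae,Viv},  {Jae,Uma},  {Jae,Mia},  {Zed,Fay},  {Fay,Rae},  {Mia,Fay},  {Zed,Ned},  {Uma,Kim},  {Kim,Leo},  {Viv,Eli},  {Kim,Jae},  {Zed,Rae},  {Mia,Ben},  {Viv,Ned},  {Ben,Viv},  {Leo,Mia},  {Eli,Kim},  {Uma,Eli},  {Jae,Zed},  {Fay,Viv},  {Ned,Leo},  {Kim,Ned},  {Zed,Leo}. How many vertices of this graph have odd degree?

6

Degrees: Leo:4, Mia:4, Zed:5, Eli:3, Viv:5, Ben:2, Ned:4, Uma:3, Fay:4, Jae:4, Kim:5, Rae:3
Odd-degree vertices: Zed, Eli, Viv, Uma, Kim, Rae.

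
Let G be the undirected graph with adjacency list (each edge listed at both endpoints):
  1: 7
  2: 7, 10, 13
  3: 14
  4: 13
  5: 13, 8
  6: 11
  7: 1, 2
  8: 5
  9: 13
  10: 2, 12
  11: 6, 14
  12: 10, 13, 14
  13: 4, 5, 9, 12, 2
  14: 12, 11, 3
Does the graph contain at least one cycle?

Yes

|V| = 14, |E| = 14, number of components = 1.
Since 14 > 14 - 1, a cycle must exist; for instance 2-13-12-10-2.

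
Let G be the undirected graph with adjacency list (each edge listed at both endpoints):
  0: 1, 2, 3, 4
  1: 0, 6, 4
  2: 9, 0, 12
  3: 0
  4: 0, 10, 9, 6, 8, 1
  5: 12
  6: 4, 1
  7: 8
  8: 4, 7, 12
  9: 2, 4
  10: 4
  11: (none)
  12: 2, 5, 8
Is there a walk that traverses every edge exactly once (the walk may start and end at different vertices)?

No

Degrees: 0:4, 1:3, 2:3, 3:1, 4:6, 5:1, 6:2, 7:1, 8:3, 9:2, 10:1, 11:0, 12:3
Odd-degree vertices: 1, 2, 3, 5, 7, 8, 10, 12 (8 total).
With 8 odd-degree vertices (more than two), no single trail can use every edge.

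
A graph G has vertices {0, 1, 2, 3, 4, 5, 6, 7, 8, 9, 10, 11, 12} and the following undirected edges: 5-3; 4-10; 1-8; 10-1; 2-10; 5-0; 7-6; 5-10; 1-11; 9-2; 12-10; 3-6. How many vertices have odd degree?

Degrees: 0:1, 1:3, 2:2, 3:2, 4:1, 5:3, 6:2, 7:1, 8:1, 9:1, 10:5, 11:1, 12:1
Odd-degree vertices: 0, 1, 4, 5, 7, 8, 9, 10, 11, 12.

10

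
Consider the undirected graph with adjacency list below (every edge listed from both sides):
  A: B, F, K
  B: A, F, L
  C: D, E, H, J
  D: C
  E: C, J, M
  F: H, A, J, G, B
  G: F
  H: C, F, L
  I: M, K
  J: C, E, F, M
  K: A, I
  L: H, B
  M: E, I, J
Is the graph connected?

Yes

Starting from A and exploring outward reaches every vertex (A, F, K, B, J, H, G, I, L, C, E, M, D); the graph is connected.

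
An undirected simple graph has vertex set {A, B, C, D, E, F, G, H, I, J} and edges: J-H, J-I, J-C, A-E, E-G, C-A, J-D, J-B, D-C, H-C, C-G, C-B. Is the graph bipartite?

No

H-C-J-H is an odd cycle (length 3), and a bipartite graph can contain only even cycles.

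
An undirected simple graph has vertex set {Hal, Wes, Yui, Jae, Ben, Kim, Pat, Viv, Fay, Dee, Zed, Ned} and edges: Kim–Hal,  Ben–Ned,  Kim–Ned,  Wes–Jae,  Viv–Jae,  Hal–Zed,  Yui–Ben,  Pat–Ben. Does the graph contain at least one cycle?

|V| = 12, |E| = 8, number of components = 4.
A forest on 12 vertices with 4 components has exactly 8 edges, which matches — so no cycle.

No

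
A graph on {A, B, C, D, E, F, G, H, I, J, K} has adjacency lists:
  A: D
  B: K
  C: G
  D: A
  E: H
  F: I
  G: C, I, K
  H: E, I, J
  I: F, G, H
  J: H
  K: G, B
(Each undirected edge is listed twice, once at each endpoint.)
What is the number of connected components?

Component: {A, D}
Component: {B, C, E, F, G, H, I, J, K}

2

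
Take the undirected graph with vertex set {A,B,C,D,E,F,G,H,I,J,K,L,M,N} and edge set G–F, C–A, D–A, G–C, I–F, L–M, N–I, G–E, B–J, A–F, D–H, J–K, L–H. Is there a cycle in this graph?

The graph has 14 vertices, 13 edges, and 2 connected components.
Since 13 > 14 - 2, a cycle must exist; for instance A-F-G-C-A.

Yes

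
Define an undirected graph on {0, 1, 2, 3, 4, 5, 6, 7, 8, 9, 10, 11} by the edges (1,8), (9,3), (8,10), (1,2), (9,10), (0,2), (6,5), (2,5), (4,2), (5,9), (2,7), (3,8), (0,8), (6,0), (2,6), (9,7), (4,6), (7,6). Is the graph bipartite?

No

2-6-0-2 is an odd cycle (length 3), and a bipartite graph can contain only even cycles.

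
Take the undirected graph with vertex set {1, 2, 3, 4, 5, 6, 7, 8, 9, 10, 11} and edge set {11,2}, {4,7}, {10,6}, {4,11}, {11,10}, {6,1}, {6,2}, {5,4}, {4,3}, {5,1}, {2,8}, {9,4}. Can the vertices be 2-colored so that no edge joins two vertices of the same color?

Yes

Partition the vertices as {3, 5, 6, 7, 8, 9, 11} vs {1, 2, 4, 10}. Each listed edge has one endpoint in each part, so the graph is bipartite.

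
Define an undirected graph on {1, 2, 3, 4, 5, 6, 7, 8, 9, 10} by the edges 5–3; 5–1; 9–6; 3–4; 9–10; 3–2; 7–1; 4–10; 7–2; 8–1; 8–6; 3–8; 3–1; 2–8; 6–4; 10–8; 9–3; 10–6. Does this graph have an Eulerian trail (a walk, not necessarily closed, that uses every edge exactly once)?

Degrees: 1:4, 2:3, 3:6, 4:3, 5:2, 6:4, 7:2, 8:5, 9:3, 10:4
Odd-degree vertices: 2, 4, 8, 9 (4 total).
With 4 odd-degree vertices (more than two), no single trail can use every edge.

No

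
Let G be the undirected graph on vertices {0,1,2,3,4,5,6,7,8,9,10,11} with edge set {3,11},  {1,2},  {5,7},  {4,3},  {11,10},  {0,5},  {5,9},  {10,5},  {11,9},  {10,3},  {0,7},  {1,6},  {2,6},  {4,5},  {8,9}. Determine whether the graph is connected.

No

Component: {1, 2, 6}
Component: {0, 3, 4, 5, 7, 8, 9, 10, 11}
No edge joins these 2 groups, so the graph is disconnected.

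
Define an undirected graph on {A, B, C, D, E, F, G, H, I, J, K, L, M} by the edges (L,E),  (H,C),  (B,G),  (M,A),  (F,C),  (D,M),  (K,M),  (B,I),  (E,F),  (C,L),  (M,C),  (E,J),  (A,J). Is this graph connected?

Component: {B, G, I}
Component: {A, C, D, E, F, H, J, K, L, M}
No edge joins these 2 groups, so the graph is disconnected.

No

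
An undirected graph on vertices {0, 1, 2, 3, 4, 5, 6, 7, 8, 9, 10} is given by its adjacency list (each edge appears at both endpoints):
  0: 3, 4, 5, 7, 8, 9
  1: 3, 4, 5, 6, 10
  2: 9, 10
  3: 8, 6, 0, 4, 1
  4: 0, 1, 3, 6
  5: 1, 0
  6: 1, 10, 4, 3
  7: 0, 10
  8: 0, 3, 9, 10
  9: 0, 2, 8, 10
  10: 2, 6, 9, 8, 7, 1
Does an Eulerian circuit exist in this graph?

No

Degrees: 0:6, 1:5, 2:2, 3:5, 4:4, 5:2, 6:4, 7:2, 8:4, 9:4, 10:6
1, 3 have odd degree; an Eulerian circuit needs every degree to be even, so none exists.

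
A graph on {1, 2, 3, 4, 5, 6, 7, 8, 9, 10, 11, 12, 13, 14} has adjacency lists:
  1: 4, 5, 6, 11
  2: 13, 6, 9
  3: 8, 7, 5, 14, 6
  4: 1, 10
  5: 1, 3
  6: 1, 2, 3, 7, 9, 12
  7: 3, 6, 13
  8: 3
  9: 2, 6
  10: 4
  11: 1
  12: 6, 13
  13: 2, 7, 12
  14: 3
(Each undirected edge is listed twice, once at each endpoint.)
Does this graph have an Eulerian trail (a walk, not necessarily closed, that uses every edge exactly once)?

No

Degrees: 1:4, 2:3, 3:5, 4:2, 5:2, 6:6, 7:3, 8:1, 9:2, 10:1, 11:1, 12:2, 13:3, 14:1
Odd-degree vertices: 2, 3, 7, 8, 10, 11, 13, 14 (8 total).
An Eulerian trail requires 0 or 2 odd-degree vertices; here there are 8.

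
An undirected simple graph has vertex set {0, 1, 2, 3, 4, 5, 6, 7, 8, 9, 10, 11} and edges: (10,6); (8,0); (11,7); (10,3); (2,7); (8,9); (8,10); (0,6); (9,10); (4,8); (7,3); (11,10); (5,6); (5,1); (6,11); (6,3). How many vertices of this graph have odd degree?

8

Degrees: 0:2, 1:1, 2:1, 3:3, 4:1, 5:2, 6:5, 7:3, 8:4, 9:2, 10:5, 11:3
Odd-degree vertices: 1, 2, 3, 4, 6, 7, 10, 11.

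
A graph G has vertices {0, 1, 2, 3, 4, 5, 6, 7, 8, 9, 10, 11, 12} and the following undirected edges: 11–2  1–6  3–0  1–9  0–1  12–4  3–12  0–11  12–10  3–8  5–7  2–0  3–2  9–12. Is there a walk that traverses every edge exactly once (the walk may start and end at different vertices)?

Degrees: 0:4, 1:3, 2:3, 3:4, 4:1, 5:1, 6:1, 7:1, 8:1, 9:2, 10:1, 11:2, 12:4
Odd-degree vertices: 1, 2, 4, 5, 6, 7, 8, 10 (8 total).
With 8 odd-degree vertices (more than two), no single trail can use every edge.

No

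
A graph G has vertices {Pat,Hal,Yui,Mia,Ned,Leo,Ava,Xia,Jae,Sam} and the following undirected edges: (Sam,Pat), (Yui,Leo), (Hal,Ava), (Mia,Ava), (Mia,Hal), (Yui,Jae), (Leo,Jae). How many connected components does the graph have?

5

Component: {Ned}
Component: {Xia}
Component: {Pat, Sam}
Component: {Hal, Mia, Ava}
Component: {Yui, Leo, Jae}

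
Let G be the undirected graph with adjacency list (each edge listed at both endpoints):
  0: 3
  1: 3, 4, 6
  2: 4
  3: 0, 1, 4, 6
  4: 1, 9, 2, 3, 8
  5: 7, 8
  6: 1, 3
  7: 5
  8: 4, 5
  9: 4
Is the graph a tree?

No

The graph has 10 vertices and 11 edges.
A tree on 10 vertices has exactly 9 edges; this graph has 11, so it contains a cycle and is not a tree.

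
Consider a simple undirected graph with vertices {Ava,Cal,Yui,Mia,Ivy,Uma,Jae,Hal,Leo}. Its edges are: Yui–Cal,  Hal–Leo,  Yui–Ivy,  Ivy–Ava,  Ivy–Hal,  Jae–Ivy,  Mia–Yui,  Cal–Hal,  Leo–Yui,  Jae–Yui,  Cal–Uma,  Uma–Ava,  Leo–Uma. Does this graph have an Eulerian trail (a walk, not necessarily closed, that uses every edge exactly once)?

Degrees: Ava:2, Cal:3, Yui:5, Mia:1, Ivy:4, Uma:3, Jae:2, Hal:3, Leo:3
Odd-degree vertices: Cal, Yui, Mia, Uma, Hal, Leo (6 total).
With 6 odd-degree vertices (more than two), no single trail can use every edge.

No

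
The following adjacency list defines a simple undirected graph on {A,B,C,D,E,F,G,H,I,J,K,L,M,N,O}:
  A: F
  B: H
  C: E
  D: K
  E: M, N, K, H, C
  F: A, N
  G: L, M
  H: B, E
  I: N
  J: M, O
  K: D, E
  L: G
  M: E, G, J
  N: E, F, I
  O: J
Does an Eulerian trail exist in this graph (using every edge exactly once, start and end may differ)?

Degrees: A:1, B:1, C:1, D:1, E:5, F:2, G:2, H:2, I:1, J:2, K:2, L:1, M:3, N:3, O:1
Odd-degree vertices: A, B, C, D, E, I, L, M, N, O (10 total).
With 10 odd-degree vertices (more than two), no single trail can use every edge.

No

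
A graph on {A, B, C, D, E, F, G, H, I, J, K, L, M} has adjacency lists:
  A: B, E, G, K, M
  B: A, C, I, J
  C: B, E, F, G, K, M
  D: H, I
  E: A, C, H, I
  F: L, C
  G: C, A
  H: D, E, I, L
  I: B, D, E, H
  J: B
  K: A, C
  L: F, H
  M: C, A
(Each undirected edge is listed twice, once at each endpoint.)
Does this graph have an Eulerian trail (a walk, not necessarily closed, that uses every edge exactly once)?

Yes

Degrees: A:5, B:4, C:6, D:2, E:4, F:2, G:2, H:4, I:4, J:1, K:2, L:2, M:2
Odd-degree vertices: A, J (2 total).
With 2 odd-degree vertices and all edges in one connected piece, an Eulerian trail exists (from A to J).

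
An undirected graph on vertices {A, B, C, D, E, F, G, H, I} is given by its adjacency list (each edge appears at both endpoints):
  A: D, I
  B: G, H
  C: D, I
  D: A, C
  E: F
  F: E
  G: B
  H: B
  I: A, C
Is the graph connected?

Component: {E, F}
Component: {B, G, H}
Component: {A, C, D, I}
There are 3 separate components, so the graph is not connected.

No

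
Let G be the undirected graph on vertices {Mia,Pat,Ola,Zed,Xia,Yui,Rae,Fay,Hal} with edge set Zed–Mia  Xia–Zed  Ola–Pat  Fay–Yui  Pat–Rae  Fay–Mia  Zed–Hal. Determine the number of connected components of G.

2

Component: {Pat, Ola, Rae}
Component: {Mia, Zed, Xia, Yui, Fay, Hal}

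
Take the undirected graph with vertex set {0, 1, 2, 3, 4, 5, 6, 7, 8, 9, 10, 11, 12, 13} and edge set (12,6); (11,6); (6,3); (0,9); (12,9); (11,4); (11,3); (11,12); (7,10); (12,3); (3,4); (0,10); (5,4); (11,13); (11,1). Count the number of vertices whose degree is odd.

Degrees: 0:2, 1:1, 2:0, 3:4, 4:3, 5:1, 6:3, 7:1, 8:0, 9:2, 10:2, 11:6, 12:4, 13:1
Odd-degree vertices: 1, 4, 5, 6, 7, 13.

6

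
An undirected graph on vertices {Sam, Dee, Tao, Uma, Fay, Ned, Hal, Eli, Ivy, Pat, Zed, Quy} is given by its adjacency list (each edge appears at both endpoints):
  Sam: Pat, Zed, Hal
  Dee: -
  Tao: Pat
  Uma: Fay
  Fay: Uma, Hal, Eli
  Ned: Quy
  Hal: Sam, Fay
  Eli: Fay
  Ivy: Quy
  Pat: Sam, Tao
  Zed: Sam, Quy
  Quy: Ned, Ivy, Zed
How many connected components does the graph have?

2

Component: {Dee}
Component: {Sam, Tao, Uma, Fay, Ned, Hal, Eli, Ivy, Pat, Zed, Quy}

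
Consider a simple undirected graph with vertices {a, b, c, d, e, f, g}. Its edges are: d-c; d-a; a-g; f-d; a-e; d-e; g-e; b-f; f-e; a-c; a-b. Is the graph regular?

Degrees: a:5, b:2, c:2, d:4, e:4, f:3, g:2
Degrees are not all equal (e.g. deg(b)=2 but deg(a)=5); not regular.

No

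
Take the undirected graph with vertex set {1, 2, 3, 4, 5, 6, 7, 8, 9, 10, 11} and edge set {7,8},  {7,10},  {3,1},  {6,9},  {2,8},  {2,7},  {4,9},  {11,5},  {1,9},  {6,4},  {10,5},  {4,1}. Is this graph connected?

Component: {1, 3, 4, 6, 9}
Component: {2, 5, 7, 8, 10, 11}
There are 2 separate components, so the graph is not connected.

No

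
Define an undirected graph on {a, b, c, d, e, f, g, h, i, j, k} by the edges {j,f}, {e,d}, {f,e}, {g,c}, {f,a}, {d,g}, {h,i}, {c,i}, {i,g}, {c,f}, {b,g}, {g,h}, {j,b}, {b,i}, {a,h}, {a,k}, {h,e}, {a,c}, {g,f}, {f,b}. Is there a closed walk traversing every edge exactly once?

No

Degrees: a:4, b:4, c:4, d:2, e:3, f:6, g:6, h:4, i:4, j:2, k:1
Vertices with odd degree: e, k. An Eulerian circuit requires all degrees even.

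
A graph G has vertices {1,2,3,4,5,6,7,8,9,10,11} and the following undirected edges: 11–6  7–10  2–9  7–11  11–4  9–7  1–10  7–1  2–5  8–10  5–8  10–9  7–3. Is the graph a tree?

|V| = 11, |E| = 13.
Connected but with 13 > 10 edges, so it has a cycle and is not a tree.

No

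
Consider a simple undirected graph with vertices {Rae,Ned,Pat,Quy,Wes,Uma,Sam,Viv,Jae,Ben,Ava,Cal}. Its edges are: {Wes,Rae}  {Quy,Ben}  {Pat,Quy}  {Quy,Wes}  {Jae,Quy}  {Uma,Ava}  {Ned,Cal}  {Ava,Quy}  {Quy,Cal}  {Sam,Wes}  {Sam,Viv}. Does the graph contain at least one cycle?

No

The graph has 12 vertices, 11 edges, and 1 connected component.
A forest on 12 vertices with 1 component has exactly 11 edges, which matches — so no cycle.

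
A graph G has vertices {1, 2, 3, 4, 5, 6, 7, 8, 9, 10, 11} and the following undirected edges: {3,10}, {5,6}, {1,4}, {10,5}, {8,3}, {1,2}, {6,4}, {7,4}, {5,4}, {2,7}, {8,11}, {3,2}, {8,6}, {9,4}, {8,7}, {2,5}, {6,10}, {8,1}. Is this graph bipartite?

The cycle 4-5-6-4 has length 3, which is odd, so the graph is not bipartite.

No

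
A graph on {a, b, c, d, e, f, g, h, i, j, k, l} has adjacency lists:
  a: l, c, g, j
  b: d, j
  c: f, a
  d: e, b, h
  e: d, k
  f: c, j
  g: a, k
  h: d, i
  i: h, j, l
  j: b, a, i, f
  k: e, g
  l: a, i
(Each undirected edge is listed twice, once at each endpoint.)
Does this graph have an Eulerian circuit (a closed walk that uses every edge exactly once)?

No

Degrees: a:4, b:2, c:2, d:3, e:2, f:2, g:2, h:2, i:3, j:4, k:2, l:2
Vertices with odd degree: d, i. An Eulerian circuit requires all degrees even.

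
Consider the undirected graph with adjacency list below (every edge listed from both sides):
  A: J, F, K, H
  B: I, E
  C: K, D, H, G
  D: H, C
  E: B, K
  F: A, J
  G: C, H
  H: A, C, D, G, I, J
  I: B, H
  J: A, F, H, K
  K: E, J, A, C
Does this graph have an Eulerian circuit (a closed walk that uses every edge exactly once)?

Yes

Degrees: A:4, B:2, C:4, D:2, E:2, F:2, G:2, H:6, I:2, J:4, K:4
Every vertex has even degree and the edges form a single connected piece, so an Eulerian circuit exists.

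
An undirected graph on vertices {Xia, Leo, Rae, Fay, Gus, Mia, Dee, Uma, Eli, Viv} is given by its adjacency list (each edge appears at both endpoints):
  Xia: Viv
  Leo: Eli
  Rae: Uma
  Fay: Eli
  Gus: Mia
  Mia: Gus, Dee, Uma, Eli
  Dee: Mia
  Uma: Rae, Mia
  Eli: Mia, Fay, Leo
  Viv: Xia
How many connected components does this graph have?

Component: {Xia, Viv}
Component: {Leo, Rae, Fay, Gus, Mia, Dee, Uma, Eli}

2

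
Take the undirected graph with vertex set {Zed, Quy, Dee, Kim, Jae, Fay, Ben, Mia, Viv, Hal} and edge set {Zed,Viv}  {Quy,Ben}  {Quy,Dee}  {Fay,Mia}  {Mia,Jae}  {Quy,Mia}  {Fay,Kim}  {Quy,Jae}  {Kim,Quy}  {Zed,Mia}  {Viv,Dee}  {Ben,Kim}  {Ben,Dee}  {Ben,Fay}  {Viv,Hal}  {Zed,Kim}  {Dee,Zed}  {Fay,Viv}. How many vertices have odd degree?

2

Degrees: Zed:4, Quy:5, Dee:4, Kim:4, Jae:2, Fay:4, Ben:4, Mia:4, Viv:4, Hal:1
Odd-degree vertices: Quy, Hal.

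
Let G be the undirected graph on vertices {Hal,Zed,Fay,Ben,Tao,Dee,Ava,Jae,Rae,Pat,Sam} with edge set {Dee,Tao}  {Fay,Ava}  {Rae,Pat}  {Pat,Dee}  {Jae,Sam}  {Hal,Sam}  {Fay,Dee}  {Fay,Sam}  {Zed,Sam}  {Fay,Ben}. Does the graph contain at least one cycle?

|V| = 11, |E| = 10, number of components = 1.
Since 10 = 11 - 1, the graph is a forest and contains no cycle.

No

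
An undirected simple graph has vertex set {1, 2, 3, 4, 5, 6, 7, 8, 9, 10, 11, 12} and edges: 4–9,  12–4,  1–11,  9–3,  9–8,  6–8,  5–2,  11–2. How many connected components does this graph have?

Component: {7}
Component: {10}
Component: {1, 2, 5, 11}
Component: {3, 4, 6, 8, 9, 12}

4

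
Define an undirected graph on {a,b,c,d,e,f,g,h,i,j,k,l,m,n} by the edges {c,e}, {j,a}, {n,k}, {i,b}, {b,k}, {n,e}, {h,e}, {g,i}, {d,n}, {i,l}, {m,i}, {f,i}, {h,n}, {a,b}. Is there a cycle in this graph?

The graph has 14 vertices, 14 edges, and 1 connected component.
One cycle is n-e-h-n.

Yes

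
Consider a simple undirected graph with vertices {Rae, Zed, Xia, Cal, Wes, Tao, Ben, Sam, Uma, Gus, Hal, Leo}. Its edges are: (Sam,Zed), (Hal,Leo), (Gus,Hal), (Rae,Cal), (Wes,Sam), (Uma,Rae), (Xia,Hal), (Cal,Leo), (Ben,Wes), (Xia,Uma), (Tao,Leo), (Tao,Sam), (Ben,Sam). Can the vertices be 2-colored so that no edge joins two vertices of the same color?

The cycle Ben-Wes-Sam-Ben has length 3, which is odd, so the graph is not bipartite.

No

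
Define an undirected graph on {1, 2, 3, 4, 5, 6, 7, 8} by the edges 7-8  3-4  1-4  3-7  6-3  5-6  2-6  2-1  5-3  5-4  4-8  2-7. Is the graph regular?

No

Degrees: 1:2, 2:3, 3:4, 4:4, 5:3, 6:3, 7:3, 8:2
Vertex 1 has degree 2 while 3 has degree 4, so the graph is not regular.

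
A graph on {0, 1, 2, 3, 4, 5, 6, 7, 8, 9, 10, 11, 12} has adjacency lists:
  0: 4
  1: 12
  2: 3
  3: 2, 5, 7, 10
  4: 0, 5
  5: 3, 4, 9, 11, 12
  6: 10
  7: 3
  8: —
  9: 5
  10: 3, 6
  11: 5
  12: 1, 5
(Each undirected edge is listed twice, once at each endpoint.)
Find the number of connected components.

2

Component: {8}
Component: {0, 1, 2, 3, 4, 5, 6, 7, 9, 10, 11, 12}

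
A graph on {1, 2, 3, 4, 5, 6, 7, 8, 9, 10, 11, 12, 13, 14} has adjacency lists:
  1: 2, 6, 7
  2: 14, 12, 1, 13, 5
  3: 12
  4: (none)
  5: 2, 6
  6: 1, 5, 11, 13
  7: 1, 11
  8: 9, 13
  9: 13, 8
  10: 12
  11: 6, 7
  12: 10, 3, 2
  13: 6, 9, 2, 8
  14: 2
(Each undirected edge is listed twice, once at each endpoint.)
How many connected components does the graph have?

Component: {4}
Component: {1, 2, 3, 5, 6, 7, 8, 9, 10, 11, 12, 13, 14}

2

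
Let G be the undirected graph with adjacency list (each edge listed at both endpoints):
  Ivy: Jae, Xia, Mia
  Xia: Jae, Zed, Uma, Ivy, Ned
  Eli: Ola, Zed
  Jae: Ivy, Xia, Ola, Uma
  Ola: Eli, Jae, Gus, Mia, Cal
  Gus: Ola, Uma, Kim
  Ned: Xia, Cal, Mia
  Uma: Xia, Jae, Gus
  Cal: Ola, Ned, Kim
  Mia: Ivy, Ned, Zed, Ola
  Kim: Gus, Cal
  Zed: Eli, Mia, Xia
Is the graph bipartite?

The cycle Xia-Uma-Jae-Xia has length 3, which is odd, so the graph is not bipartite.

No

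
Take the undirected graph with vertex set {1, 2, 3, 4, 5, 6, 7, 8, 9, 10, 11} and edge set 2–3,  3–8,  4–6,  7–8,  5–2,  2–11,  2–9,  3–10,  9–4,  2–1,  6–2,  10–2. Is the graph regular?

Degrees: 1:1, 2:7, 3:3, 4:2, 5:1, 6:2, 7:1, 8:2, 9:2, 10:2, 11:1
Vertex 1 has degree 1 while 2 has degree 7, so the graph is not regular.

No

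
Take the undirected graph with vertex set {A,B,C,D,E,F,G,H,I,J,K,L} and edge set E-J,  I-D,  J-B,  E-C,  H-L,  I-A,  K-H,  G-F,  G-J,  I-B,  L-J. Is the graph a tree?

Yes

|V| = 12, |E| = 11.
It is connected with exactly 11 edges, hence acyclic — it is a tree.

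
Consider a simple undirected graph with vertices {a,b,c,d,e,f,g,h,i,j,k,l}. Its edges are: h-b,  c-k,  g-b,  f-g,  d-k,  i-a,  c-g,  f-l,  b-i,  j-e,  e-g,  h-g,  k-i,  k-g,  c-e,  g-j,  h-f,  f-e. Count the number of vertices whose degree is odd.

8

Degrees: a:1, b:3, c:3, d:1, e:4, f:4, g:7, h:3, i:3, j:2, k:4, l:1
Odd-degree vertices: a, b, c, d, g, h, i, l.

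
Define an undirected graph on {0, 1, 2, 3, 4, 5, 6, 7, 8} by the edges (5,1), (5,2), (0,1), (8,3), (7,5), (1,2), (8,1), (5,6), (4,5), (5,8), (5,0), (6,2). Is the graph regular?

No

Degrees: 0:2, 1:4, 2:3, 3:1, 4:1, 5:7, 6:2, 7:1, 8:3
Degrees are not all equal (e.g. deg(3)=1 but deg(5)=7); not regular.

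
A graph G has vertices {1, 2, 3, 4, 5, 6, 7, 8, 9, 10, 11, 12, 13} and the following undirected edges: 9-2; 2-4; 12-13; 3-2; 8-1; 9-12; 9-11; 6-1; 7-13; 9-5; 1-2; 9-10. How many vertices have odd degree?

10

Degrees: 1:3, 2:4, 3:1, 4:1, 5:1, 6:1, 7:1, 8:1, 9:5, 10:1, 11:1, 12:2, 13:2
Odd-degree vertices: 1, 3, 4, 5, 6, 7, 8, 9, 10, 11.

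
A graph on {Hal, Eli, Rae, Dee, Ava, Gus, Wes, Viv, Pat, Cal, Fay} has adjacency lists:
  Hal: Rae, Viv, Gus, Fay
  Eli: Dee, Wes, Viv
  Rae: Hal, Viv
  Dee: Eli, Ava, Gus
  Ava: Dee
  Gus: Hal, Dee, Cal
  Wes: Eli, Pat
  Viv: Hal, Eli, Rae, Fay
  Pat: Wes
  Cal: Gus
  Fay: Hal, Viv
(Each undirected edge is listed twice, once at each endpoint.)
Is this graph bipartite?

No

The cycle Viv-Hal-Fay-Viv has length 3, which is odd, so the graph is not bipartite.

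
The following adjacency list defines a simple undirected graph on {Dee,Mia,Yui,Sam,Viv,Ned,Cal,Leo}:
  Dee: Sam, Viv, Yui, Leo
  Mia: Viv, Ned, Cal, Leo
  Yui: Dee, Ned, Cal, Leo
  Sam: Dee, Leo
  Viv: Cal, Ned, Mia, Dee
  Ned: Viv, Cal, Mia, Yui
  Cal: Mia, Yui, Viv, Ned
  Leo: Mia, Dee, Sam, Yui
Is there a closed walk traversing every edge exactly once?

Yes

Degrees: Dee:4, Mia:4, Yui:4, Sam:2, Viv:4, Ned:4, Cal:4, Leo:4
All degrees are even and the non-isolated vertices are connected — an Eulerian circuit exists.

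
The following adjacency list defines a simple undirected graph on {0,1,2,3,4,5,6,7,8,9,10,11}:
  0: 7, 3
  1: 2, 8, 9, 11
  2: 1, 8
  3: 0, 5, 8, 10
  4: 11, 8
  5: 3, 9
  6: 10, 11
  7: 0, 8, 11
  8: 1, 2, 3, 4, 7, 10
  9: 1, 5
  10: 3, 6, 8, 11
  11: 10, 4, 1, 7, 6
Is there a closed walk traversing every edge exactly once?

Degrees: 0:2, 1:4, 2:2, 3:4, 4:2, 5:2, 6:2, 7:3, 8:6, 9:2, 10:4, 11:5
Vertices with odd degree: 7, 11. An Eulerian circuit requires all degrees even.

No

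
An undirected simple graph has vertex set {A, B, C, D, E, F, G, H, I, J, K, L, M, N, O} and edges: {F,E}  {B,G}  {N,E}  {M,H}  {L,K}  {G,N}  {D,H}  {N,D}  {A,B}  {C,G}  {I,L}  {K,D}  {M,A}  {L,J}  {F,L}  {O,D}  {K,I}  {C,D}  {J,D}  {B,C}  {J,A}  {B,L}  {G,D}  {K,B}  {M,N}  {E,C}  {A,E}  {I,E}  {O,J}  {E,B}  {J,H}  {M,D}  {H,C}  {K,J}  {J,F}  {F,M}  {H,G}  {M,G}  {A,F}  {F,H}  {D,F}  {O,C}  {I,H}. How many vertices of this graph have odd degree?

Degrees: A:5, B:6, C:6, D:9, E:6, F:7, G:6, H:7, I:4, J:7, K:5, L:5, M:6, N:4, O:3
Odd-degree vertices: A, D, F, H, J, K, L, O.

8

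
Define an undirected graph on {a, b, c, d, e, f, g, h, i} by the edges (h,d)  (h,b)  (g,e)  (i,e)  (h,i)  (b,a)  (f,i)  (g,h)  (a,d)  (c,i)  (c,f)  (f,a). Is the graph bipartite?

c-f-i-c is an odd cycle (length 3), and a bipartite graph can contain only even cycles.

No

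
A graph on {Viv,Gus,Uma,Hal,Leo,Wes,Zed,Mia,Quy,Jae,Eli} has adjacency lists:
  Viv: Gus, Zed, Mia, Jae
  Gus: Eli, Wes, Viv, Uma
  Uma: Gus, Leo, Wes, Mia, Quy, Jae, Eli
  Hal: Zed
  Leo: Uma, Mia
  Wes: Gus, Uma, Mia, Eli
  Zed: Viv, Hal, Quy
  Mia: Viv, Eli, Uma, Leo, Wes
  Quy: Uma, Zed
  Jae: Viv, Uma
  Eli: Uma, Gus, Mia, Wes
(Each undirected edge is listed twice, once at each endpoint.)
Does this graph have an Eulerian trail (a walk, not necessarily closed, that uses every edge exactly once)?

Degrees: Viv:4, Gus:4, Uma:7, Hal:1, Leo:2, Wes:4, Zed:3, Mia:5, Quy:2, Jae:2, Eli:4
Odd-degree vertices: Uma, Hal, Zed, Mia (4 total).
With 4 odd-degree vertices (more than two), no single trail can use every edge.

No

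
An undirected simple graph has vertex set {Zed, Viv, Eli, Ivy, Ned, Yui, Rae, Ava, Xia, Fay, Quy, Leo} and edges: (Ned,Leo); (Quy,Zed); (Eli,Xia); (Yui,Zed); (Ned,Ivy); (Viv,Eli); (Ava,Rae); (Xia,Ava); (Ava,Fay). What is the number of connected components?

Component: {Zed, Yui, Quy}
Component: {Ivy, Ned, Leo}
Component: {Viv, Eli, Rae, Ava, Xia, Fay}

3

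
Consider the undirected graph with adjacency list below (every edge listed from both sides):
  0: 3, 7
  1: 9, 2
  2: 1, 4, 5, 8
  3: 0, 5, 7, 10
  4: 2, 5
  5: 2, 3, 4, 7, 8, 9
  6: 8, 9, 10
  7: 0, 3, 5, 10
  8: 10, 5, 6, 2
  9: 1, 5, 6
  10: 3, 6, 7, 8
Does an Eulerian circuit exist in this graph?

Degrees: 0:2, 1:2, 2:4, 3:4, 4:2, 5:6, 6:3, 7:4, 8:4, 9:3, 10:4
Vertices with odd degree: 6, 9. An Eulerian circuit requires all degrees even.

No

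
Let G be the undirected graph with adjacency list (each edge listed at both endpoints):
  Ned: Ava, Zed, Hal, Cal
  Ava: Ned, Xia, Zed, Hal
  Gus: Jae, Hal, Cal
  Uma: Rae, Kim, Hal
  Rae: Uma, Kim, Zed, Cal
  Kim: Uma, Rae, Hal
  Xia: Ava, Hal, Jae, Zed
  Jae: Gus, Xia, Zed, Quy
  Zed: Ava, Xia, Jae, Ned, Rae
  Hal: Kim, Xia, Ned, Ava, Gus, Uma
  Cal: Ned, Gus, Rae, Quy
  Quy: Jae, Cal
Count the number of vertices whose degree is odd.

Degrees: Ned:4, Ava:4, Gus:3, Uma:3, Rae:4, Kim:3, Xia:4, Jae:4, Zed:5, Hal:6, Cal:4, Quy:2
Odd-degree vertices: Gus, Uma, Kim, Zed.

4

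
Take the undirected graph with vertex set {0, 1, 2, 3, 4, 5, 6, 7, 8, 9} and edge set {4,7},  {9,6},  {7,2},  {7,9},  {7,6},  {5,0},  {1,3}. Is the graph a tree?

No

The graph has 10 vertices and 7 edges.
It is not connected, so it is not a tree.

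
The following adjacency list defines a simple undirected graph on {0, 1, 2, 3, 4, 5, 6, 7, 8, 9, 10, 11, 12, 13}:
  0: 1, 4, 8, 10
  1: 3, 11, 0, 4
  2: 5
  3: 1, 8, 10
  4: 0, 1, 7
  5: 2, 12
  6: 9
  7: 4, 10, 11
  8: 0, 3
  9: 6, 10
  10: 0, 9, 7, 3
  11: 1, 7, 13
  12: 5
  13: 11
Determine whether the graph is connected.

No

Component: {2, 5, 12}
Component: {0, 1, 3, 4, 6, 7, 8, 9, 10, 11, 13}
There are 2 separate components, so the graph is not connected.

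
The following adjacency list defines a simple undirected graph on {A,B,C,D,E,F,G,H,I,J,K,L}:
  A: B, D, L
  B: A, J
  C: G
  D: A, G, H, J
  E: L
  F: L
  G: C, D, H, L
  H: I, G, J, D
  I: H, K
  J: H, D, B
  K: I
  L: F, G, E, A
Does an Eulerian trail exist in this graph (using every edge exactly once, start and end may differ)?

Degrees: A:3, B:2, C:1, D:4, E:1, F:1, G:4, H:4, I:2, J:3, K:1, L:4
Odd-degree vertices: A, C, E, F, J, K (6 total).
With 6 odd-degree vertices (more than two), no single trail can use every edge.

No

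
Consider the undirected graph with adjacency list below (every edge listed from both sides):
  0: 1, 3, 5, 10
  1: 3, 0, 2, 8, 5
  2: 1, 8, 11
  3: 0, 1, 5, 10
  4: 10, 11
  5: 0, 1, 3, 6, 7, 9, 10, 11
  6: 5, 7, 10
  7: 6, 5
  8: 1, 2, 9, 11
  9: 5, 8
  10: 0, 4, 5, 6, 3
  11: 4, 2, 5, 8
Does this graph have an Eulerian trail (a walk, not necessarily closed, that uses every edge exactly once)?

Degrees: 0:4, 1:5, 2:3, 3:4, 4:2, 5:8, 6:3, 7:2, 8:4, 9:2, 10:5, 11:4
Odd-degree vertices: 1, 2, 6, 10 (4 total).
An Eulerian trail requires 0 or 2 odd-degree vertices; here there are 4.

No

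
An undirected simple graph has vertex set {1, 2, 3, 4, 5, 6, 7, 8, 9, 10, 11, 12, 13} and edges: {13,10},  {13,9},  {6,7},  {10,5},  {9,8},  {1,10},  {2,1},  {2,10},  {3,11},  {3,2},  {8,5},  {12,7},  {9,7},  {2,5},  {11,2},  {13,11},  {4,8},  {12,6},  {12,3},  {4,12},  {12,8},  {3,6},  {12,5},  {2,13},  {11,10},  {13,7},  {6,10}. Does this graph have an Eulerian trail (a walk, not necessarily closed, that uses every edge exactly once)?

Degrees: 1:2, 2:6, 3:4, 4:2, 5:4, 6:4, 7:4, 8:4, 9:3, 10:6, 11:4, 12:6, 13:5
Odd-degree vertices: 9, 13 (2 total).
With 2 odd-degree vertices and all edges in one connected piece, an Eulerian trail exists (from 9 to 13).

Yes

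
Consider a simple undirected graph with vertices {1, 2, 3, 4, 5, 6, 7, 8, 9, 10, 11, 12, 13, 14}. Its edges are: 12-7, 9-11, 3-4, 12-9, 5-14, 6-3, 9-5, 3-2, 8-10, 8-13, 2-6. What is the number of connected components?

Component: {1}
Component: {8, 10, 13}
Component: {2, 3, 4, 6}
Component: {5, 7, 9, 11, 12, 14}

4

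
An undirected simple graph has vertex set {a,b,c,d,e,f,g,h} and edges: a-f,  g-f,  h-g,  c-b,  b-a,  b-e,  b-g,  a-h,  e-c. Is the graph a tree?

No

|V| = 8, |E| = 9.
It is not connected, so it is not a tree.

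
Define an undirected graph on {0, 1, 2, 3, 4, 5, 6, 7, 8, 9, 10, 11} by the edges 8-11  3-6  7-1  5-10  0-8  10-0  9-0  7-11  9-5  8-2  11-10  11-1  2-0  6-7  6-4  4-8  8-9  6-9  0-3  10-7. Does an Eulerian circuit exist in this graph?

Degrees: 0:5, 1:2, 2:2, 3:2, 4:2, 5:2, 6:4, 7:4, 8:5, 9:4, 10:4, 11:4
0, 8 have odd degree; an Eulerian circuit needs every degree to be even, so none exists.

No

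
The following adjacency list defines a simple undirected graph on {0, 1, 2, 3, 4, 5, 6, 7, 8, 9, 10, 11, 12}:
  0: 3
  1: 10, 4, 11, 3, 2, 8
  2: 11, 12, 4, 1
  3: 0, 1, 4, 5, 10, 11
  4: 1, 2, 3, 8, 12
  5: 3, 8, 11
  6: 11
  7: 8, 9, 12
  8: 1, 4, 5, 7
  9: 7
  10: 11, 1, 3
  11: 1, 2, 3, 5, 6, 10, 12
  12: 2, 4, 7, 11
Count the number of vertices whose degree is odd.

Degrees: 0:1, 1:6, 2:4, 3:6, 4:5, 5:3, 6:1, 7:3, 8:4, 9:1, 10:3, 11:7, 12:4
Odd-degree vertices: 0, 4, 5, 6, 7, 9, 10, 11.

8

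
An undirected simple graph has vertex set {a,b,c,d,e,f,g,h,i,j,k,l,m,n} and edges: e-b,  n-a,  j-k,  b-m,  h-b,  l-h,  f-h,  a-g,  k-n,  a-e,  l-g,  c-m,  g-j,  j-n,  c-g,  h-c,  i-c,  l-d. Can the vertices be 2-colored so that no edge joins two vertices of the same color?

No

The cycle j-k-n-j has length 3, which is odd, so the graph is not bipartite.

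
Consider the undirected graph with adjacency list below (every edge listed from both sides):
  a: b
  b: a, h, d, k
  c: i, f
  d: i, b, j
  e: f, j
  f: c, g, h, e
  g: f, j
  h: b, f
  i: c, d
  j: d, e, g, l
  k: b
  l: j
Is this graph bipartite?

Color {b, f, i, j} black and {a, c, d, e, g, h, k, l} white. No edge joins two same-colored vertices, so the graph is bipartite.

Yes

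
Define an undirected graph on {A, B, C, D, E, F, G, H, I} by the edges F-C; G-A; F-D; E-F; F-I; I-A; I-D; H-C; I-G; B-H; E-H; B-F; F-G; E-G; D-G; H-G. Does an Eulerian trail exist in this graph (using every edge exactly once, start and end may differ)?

Degrees: A:2, B:2, C:2, D:3, E:3, F:6, G:6, H:4, I:4
Odd-degree vertices: D, E (2 total).
The non-isolated vertices are connected and exactly 2 have odd degree, so an Eulerian trail exists (from D to E).

Yes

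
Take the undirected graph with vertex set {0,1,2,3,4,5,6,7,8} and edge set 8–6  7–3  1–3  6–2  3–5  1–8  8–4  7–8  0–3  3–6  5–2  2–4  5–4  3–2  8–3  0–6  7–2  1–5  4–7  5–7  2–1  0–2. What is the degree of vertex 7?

5

Neighbors of 7: 2, 3, 4, 5, 8.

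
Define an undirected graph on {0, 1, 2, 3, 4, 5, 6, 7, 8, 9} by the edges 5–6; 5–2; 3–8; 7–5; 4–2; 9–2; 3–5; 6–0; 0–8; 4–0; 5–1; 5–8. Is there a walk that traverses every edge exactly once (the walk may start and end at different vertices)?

Degrees: 0:3, 1:1, 2:3, 3:2, 4:2, 5:6, 6:2, 7:1, 8:3, 9:1
Odd-degree vertices: 0, 1, 2, 7, 8, 9 (6 total).
With 6 odd-degree vertices (more than two), no single trail can use every edge.

No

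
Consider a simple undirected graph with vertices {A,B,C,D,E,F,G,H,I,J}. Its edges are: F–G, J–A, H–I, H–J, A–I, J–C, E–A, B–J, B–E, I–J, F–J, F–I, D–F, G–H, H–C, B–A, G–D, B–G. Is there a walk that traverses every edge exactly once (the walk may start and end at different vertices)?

Degrees: A:4, B:4, C:2, D:2, E:2, F:4, G:4, H:4, I:4, J:6
Odd-degree vertices: none (0 total).
With 0 odd-degree vertices and all edges in one connected piece, an Eulerian trail exists.

Yes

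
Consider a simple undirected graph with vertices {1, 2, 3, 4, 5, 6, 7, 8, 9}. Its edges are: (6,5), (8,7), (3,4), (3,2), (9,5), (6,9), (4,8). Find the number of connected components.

Component: {1}
Component: {5, 6, 9}
Component: {2, 3, 4, 7, 8}

3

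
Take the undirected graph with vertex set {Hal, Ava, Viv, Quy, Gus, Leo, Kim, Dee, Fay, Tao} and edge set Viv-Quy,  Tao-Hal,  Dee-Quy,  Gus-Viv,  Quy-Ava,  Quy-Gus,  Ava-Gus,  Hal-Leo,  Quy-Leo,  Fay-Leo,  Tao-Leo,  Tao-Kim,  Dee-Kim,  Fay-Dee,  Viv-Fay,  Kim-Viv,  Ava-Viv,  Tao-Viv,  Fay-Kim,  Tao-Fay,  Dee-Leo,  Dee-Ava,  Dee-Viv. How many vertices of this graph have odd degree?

Degrees: Hal:2, Ava:4, Viv:7, Quy:5, Gus:3, Leo:5, Kim:4, Dee:6, Fay:5, Tao:5
Odd-degree vertices: Viv, Quy, Gus, Leo, Fay, Tao.

6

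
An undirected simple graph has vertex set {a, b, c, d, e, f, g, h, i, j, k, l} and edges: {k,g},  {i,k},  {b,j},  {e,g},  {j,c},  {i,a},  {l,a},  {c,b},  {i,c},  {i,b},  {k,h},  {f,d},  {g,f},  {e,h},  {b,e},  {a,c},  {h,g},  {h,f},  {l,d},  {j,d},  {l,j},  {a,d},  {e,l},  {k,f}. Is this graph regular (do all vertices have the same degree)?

Yes

Degrees: a:4, b:4, c:4, d:4, e:4, f:4, g:4, h:4, i:4, j:4, k:4, l:4
Every vertex has degree 4, so the graph is 4-regular.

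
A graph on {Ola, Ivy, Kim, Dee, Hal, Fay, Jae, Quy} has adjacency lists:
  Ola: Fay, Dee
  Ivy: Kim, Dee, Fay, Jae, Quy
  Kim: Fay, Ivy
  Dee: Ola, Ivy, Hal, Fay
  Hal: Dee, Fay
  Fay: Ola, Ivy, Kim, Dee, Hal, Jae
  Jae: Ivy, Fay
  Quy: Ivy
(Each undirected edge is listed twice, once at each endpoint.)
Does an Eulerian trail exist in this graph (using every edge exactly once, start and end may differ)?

Yes

Degrees: Ola:2, Ivy:5, Kim:2, Dee:4, Hal:2, Fay:6, Jae:2, Quy:1
Odd-degree vertices: Ivy, Quy (2 total).
The non-isolated vertices are connected and exactly 2 have odd degree, so an Eulerian trail exists (from Ivy to Quy).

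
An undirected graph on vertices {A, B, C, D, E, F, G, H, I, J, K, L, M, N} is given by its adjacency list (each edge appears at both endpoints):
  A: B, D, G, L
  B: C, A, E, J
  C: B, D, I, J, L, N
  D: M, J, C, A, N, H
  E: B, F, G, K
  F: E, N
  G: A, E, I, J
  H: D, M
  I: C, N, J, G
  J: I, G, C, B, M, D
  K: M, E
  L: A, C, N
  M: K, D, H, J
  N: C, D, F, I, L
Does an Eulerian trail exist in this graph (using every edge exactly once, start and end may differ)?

Degrees: A:4, B:4, C:6, D:6, E:4, F:2, G:4, H:2, I:4, J:6, K:2, L:3, M:4, N:5
Odd-degree vertices: L, N (2 total).
With 2 odd-degree vertices and all edges in one connected piece, an Eulerian trail exists (from L to N).

Yes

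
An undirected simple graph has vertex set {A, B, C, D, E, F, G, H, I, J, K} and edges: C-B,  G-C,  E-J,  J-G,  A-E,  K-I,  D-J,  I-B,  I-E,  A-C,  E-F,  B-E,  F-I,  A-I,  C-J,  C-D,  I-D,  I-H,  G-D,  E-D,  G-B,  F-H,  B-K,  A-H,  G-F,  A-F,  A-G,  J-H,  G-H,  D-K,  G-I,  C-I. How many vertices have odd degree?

Degrees: A:6, B:5, C:6, D:6, E:6, F:5, G:8, H:5, I:9, J:5, K:3
Odd-degree vertices: B, F, H, I, J, K.

6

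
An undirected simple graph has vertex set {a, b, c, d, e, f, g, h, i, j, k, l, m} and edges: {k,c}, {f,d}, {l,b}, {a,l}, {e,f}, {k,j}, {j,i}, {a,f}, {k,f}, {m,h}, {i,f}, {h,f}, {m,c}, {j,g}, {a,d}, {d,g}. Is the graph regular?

No

Degrees: a:3, b:1, c:2, d:3, e:1, f:6, g:2, h:2, i:2, j:3, k:3, l:2, m:2
Vertex b has degree 1 while f has degree 6, so the graph is not regular.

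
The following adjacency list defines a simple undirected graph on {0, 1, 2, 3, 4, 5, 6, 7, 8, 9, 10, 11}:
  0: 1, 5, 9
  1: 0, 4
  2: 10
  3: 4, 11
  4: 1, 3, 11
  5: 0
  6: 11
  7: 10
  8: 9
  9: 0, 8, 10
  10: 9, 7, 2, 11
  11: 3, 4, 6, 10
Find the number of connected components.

1

Component: {0, 1, 2, 3, 4, 5, 6, 7, 8, 9, 10, 11}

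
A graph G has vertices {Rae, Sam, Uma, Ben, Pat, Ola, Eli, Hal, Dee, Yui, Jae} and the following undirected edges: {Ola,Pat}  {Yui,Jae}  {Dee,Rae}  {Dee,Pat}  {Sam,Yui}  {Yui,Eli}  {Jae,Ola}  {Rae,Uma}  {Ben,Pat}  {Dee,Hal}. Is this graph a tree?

|V| = 11, |E| = 10.
Connected and |E| = |V| - 1, which characterizes a tree.

Yes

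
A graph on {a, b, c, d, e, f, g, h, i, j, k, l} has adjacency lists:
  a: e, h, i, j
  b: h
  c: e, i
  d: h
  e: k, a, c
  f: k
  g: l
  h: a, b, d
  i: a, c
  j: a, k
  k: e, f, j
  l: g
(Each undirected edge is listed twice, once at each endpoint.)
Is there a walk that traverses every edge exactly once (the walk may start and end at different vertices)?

Degrees: a:4, b:1, c:2, d:1, e:3, f:1, g:1, h:3, i:2, j:2, k:3, l:1
Odd-degree vertices: b, d, e, f, g, h, k, l (8 total).
An Eulerian trail requires 0 or 2 odd-degree vertices; here there are 8.

No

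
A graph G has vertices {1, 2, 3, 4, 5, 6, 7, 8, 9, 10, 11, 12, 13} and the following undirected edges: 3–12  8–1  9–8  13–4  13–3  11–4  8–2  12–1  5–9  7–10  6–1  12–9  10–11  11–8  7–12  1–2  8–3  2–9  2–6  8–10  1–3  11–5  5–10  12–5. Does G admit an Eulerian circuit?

No

Degrees: 1:5, 2:4, 3:4, 4:2, 5:4, 6:2, 7:2, 8:6, 9:4, 10:4, 11:4, 12:5, 13:2
1, 12 have odd degree; an Eulerian circuit needs every degree to be even, so none exists.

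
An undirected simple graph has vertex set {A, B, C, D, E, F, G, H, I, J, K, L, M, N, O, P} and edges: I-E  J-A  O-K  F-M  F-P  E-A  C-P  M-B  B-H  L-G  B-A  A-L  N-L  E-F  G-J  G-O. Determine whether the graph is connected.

No

Component: {D}
Component: {A, B, C, E, F, G, H, I, J, K, L, M, N, O, P}
No edge joins these 2 groups, so the graph is disconnected.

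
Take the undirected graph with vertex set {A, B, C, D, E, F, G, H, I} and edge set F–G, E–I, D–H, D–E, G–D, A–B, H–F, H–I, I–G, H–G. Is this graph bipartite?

No

G-H-I-G is an odd cycle (length 3), and a bipartite graph can contain only even cycles.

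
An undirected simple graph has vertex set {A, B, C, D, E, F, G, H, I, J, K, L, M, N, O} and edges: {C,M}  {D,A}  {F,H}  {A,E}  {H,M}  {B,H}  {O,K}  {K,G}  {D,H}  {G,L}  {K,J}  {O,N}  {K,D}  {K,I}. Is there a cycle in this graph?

The graph has 15 vertices, 14 edges, and 1 connected component.
A forest on 15 vertices with 1 component has exactly 14 edges, which matches — so no cycle.

No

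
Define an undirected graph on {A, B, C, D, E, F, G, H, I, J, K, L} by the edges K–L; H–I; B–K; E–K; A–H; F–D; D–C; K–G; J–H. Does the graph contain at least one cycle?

No

The graph has 12 vertices, 9 edges, and 3 connected components.
A forest on 12 vertices with 3 components has exactly 9 edges, which matches — so no cycle.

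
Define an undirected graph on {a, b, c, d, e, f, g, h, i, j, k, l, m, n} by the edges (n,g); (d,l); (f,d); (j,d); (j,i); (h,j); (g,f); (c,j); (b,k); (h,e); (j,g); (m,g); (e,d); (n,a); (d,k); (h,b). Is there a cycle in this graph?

Yes

|V| = 14, |E| = 16, number of components = 1.
Since 16 > 14 - 1, a cycle must exist; for instance j-h-b-k-d-j.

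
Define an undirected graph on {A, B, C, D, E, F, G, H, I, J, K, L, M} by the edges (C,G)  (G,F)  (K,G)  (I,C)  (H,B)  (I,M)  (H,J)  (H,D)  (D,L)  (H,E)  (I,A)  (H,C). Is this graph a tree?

The graph has 13 vertices and 12 edges.
Connected and |E| = |V| - 1, which characterizes a tree.

Yes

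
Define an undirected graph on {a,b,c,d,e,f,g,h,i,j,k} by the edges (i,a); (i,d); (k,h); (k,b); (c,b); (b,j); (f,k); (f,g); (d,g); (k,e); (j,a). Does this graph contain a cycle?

|V| = 11, |E| = 11, number of components = 1.
Since 11 > 11 - 1, a cycle must exist; for instance a-i-d-g-f-k-b-j-a.

Yes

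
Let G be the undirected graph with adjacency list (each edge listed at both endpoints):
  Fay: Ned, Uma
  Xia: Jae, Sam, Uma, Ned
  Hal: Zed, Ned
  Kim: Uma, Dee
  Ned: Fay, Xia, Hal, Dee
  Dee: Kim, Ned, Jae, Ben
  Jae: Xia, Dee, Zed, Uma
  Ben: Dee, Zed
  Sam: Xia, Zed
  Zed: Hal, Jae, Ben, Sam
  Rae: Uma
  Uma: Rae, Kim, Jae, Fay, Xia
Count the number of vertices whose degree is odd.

Degrees: Fay:2, Xia:4, Hal:2, Kim:2, Ned:4, Dee:4, Jae:4, Ben:2, Sam:2, Zed:4, Rae:1, Uma:5
Odd-degree vertices: Rae, Uma.

2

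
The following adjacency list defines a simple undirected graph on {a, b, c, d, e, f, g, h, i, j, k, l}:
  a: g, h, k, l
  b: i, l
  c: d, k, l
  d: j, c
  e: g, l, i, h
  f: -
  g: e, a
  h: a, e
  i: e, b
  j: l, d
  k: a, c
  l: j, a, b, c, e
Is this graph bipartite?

Yes

A valid 2-coloring puts {d, f, g, h, i, k, l} on one side and {a, b, c, e, j} on the other; every edge crosses between the two sides.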